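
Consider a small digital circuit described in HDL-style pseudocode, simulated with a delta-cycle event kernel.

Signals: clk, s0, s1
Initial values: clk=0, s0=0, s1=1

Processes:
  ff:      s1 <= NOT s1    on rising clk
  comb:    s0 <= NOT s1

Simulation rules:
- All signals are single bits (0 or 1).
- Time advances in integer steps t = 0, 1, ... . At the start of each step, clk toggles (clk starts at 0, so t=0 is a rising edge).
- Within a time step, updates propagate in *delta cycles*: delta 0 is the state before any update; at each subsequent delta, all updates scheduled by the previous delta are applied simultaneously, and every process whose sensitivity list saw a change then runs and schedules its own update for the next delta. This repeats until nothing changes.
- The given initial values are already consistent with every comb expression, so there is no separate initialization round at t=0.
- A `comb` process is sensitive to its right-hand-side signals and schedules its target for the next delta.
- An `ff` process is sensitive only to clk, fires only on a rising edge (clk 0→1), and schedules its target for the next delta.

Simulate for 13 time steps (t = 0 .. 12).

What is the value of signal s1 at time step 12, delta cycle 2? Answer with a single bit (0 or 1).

[bits: s1,clk,s0]
t=0: Δ0=100 Δ1=110 Δ2=010 Δ3=011 | 3Δ
t=1: Δ0=011 Δ1=001 | 1Δ
t=2: Δ0=001 Δ1=011 Δ2=111 Δ3=110 | 3Δ
t=3: Δ0=110 Δ1=100 | 1Δ
t=4: Δ0=100 Δ1=110 Δ2=010 Δ3=011 | 3Δ
t=5: Δ0=011 Δ1=001 | 1Δ
t=6: Δ0=001 Δ1=011 Δ2=111 Δ3=110 | 3Δ
t=7: Δ0=110 Δ1=100 | 1Δ
t=8: Δ0=100 Δ1=110 Δ2=010 Δ3=011 | 3Δ
t=9: Δ0=011 Δ1=001 | 1Δ
t=10: Δ0=001 Δ1=011 Δ2=111 Δ3=110 | 3Δ
t=11: Δ0=110 Δ1=100 | 1Δ
t=12: Δ0=100 Δ1=110 Δ2=010 Δ3=011 | 3Δ

0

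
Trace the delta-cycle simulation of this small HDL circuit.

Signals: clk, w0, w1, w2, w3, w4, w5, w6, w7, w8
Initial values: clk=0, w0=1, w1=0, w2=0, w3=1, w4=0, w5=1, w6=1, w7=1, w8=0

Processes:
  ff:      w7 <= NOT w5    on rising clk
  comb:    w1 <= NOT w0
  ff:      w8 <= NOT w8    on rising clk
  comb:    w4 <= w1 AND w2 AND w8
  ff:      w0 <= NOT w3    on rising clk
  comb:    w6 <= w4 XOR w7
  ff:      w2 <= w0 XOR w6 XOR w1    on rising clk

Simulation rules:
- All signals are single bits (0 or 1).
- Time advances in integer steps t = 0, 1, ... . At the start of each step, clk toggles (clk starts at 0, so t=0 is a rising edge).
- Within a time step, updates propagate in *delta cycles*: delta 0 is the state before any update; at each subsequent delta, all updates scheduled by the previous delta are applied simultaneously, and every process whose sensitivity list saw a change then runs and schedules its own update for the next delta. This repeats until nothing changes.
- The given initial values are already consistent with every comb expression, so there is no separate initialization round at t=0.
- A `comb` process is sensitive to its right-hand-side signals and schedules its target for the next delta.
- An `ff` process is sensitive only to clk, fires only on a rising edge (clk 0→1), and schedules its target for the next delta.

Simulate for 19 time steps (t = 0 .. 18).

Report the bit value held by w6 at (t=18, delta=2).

[bits: w0,w7,clk,w3,w8,w4,w1,w2,w6,w5]
t=0: Δ0=1101000011 Δ1=1111000011 Δ2=0011100011 Δ3=0011101001 | 3Δ
t=1: Δ0=0011101001 Δ1=0001101001 | 1Δ
t=2: Δ0=0001101001 Δ1=0011101001 Δ2=0011001101 | 2Δ
t=3: Δ0=0011001101 Δ1=0001001101 | 1Δ
t=4: Δ0=0001001101 Δ1=0011001101 Δ2=0011101101 Δ3=0011111101 Δ4=0011111111 | 4Δ
t=5: Δ0=0011111111 Δ1=0001111111 | 1Δ
t=6: Δ0=0001111111 Δ1=0011111111 Δ2=0011011011 Δ3=0011001011 Δ4=0011001001 | 4Δ
t=7: Δ0=0011001001 Δ1=0001001001 | 1Δ
t=8: Δ0=0001001001 Δ1=0011001001 Δ2=0011101101 Δ3=0011111101 Δ4=0011111111 | 4Δ
t=9: Δ0=0011111111 Δ1=0001111111 | 1Δ
t=10: Δ0=0001111111 Δ1=0011111111 Δ2=0011011011 Δ3=0011001011 Δ4=0011001001 | 4Δ
t=11: Δ0=0011001001 Δ1=0001001001 | 1Δ
t=12: Δ0=0001001001 Δ1=0011001001 Δ2=0011101101 Δ3=0011111101 Δ4=0011111111 | 4Δ
t=13: Δ0=0011111111 Δ1=0001111111 | 1Δ
t=14: Δ0=0001111111 Δ1=0011111111 Δ2=0011011011 Δ3=0011001011 Δ4=0011001001 | 4Δ
t=15: Δ0=0011001001 Δ1=0001001001 | 1Δ
t=16: Δ0=0001001001 Δ1=0011001001 Δ2=0011101101 Δ3=0011111101 Δ4=0011111111 | 4Δ
t=17: Δ0=0011111111 Δ1=0001111111 | 1Δ
t=18: Δ0=0001111111 Δ1=0011111111 Δ2=0011011011 Δ3=0011001011 Δ4=0011001001 | 4Δ

1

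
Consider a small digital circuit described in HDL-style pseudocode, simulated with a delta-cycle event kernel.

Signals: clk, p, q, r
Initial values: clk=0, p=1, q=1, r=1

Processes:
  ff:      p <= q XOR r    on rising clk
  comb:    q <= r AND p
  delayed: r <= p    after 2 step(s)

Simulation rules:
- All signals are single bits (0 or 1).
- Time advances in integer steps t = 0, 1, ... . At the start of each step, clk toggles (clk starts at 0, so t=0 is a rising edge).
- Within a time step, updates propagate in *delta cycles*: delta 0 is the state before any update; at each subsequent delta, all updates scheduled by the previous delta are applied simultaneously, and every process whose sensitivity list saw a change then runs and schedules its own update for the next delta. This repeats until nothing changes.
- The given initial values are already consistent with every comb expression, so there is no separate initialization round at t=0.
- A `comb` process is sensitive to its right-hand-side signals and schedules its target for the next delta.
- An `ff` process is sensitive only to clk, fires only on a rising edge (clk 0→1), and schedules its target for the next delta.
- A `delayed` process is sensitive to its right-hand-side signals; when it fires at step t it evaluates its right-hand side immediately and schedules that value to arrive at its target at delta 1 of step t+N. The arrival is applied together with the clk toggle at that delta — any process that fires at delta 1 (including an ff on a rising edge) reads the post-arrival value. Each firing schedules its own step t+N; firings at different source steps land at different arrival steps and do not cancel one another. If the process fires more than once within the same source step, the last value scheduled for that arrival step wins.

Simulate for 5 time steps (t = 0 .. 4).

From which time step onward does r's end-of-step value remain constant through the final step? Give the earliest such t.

[bits: p,clk,q,r]
t=0: Δ0=1011 Δ1=1111 Δ2=0111 Δ3=0101 | 3Δ
t=1: Δ0=0101 Δ1=0001 | 1Δ
t=2: Δ0=0001 Δ1=0100 | 1Δ
t=3: Δ0=0100 Δ1=0000 | 1Δ
t=4: Δ0=0000 Δ1=0100 | 1Δ

2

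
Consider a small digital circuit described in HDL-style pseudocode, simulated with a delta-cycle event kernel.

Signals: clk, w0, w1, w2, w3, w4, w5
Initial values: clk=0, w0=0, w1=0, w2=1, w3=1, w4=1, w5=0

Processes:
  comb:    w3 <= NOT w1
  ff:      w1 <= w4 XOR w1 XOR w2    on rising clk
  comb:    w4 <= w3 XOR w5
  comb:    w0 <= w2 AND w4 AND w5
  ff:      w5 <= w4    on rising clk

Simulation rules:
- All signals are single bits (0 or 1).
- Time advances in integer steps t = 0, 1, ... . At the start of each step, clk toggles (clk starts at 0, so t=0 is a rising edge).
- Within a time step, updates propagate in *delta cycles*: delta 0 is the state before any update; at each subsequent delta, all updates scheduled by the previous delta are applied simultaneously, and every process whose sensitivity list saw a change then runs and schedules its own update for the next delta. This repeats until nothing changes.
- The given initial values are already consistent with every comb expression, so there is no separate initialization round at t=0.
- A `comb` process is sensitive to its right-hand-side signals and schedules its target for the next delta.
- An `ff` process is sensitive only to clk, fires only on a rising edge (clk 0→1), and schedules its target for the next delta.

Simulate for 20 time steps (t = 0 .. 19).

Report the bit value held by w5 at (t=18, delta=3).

1

t0.Δ0 w1=0 w0=0 w3=1 w4=1 w2=1 clk=0 w5=0
t0.Δ1 w1=0 w0=0 w3=1 w4=1 w2=1 clk=1 w5=0
t0.Δ2 w1=0 w0=0 w3=1 w4=1 w2=1 clk=1 w5=1
t0.Δ3 w1=0 w0=1 w3=1 w4=0 w2=1 clk=1 w5=1
t0.Δ4 w1=0 w0=0 w3=1 w4=0 w2=1 clk=1 w5=1
t1.Δ0 w1=0 w0=0 w3=1 w4=0 w2=1 clk=1 w5=1
t1.Δ1 w1=0 w0=0 w3=1 w4=0 w2=1 clk=0 w5=1
t2.Δ0 w1=0 w0=0 w3=1 w4=0 w2=1 clk=0 w5=1
t2.Δ1 w1=0 w0=0 w3=1 w4=0 w2=1 clk=1 w5=1
t2.Δ2 w1=1 w0=0 w3=1 w4=0 w2=1 clk=1 w5=0
t2.Δ3 w1=1 w0=0 w3=0 w4=1 w2=1 clk=1 w5=0
t2.Δ4 w1=1 w0=0 w3=0 w4=0 w2=1 clk=1 w5=0
t3.Δ0 w1=1 w0=0 w3=0 w4=0 w2=1 clk=1 w5=0
t3.Δ1 w1=1 w0=0 w3=0 w4=0 w2=1 clk=0 w5=0
t4.Δ0 w1=1 w0=0 w3=0 w4=0 w2=1 clk=0 w5=0
t4.Δ1 w1=1 w0=0 w3=0 w4=0 w2=1 clk=1 w5=0
t4.Δ2 w1=0 w0=0 w3=0 w4=0 w2=1 clk=1 w5=0
t4.Δ3 w1=0 w0=0 w3=1 w4=0 w2=1 clk=1 w5=0
t4.Δ4 w1=0 w0=0 w3=1 w4=1 w2=1 clk=1 w5=0
t5.Δ0 w1=0 w0=0 w3=1 w4=1 w2=1 clk=1 w5=0
t5.Δ1 w1=0 w0=0 w3=1 w4=1 w2=1 clk=0 w5=0
t6.Δ0 w1=0 w0=0 w3=1 w4=1 w2=1 clk=0 w5=0
t6.Δ1 w1=0 w0=0 w3=1 w4=1 w2=1 clk=1 w5=0
t6.Δ2 w1=0 w0=0 w3=1 w4=1 w2=1 clk=1 w5=1
t6.Δ3 w1=0 w0=1 w3=1 w4=0 w2=1 clk=1 w5=1
t6.Δ4 w1=0 w0=0 w3=1 w4=0 w2=1 clk=1 w5=1
t7.Δ0 w1=0 w0=0 w3=1 w4=0 w2=1 clk=1 w5=1
t7.Δ1 w1=0 w0=0 w3=1 w4=0 w2=1 clk=0 w5=1
t8.Δ0 w1=0 w0=0 w3=1 w4=0 w2=1 clk=0 w5=1
t8.Δ1 w1=0 w0=0 w3=1 w4=0 w2=1 clk=1 w5=1
t8.Δ2 w1=1 w0=0 w3=1 w4=0 w2=1 clk=1 w5=0
t8.Δ3 w1=1 w0=0 w3=0 w4=1 w2=1 clk=1 w5=0
t8.Δ4 w1=1 w0=0 w3=0 w4=0 w2=1 clk=1 w5=0
t9.Δ0 w1=1 w0=0 w3=0 w4=0 w2=1 clk=1 w5=0
t9.Δ1 w1=1 w0=0 w3=0 w4=0 w2=1 clk=0 w5=0
t10.Δ0 w1=1 w0=0 w3=0 w4=0 w2=1 clk=0 w5=0
t10.Δ1 w1=1 w0=0 w3=0 w4=0 w2=1 clk=1 w5=0
t10.Δ2 w1=0 w0=0 w3=0 w4=0 w2=1 clk=1 w5=0
t10.Δ3 w1=0 w0=0 w3=1 w4=0 w2=1 clk=1 w5=0
t10.Δ4 w1=0 w0=0 w3=1 w4=1 w2=1 clk=1 w5=0
t11.Δ0 w1=0 w0=0 w3=1 w4=1 w2=1 clk=1 w5=0
t11.Δ1 w1=0 w0=0 w3=1 w4=1 w2=1 clk=0 w5=0
t12.Δ0 w1=0 w0=0 w3=1 w4=1 w2=1 clk=0 w5=0
t12.Δ1 w1=0 w0=0 w3=1 w4=1 w2=1 clk=1 w5=0
t12.Δ2 w1=0 w0=0 w3=1 w4=1 w2=1 clk=1 w5=1
t12.Δ3 w1=0 w0=1 w3=1 w4=0 w2=1 clk=1 w5=1
t12.Δ4 w1=0 w0=0 w3=1 w4=0 w2=1 clk=1 w5=1
t13.Δ0 w1=0 w0=0 w3=1 w4=0 w2=1 clk=1 w5=1
t13.Δ1 w1=0 w0=0 w3=1 w4=0 w2=1 clk=0 w5=1
t14.Δ0 w1=0 w0=0 w3=1 w4=0 w2=1 clk=0 w5=1
t14.Δ1 w1=0 w0=0 w3=1 w4=0 w2=1 clk=1 w5=1
t14.Δ2 w1=1 w0=0 w3=1 w4=0 w2=1 clk=1 w5=0
t14.Δ3 w1=1 w0=0 w3=0 w4=1 w2=1 clk=1 w5=0
t14.Δ4 w1=1 w0=0 w3=0 w4=0 w2=1 clk=1 w5=0
t15.Δ0 w1=1 w0=0 w3=0 w4=0 w2=1 clk=1 w5=0
t15.Δ1 w1=1 w0=0 w3=0 w4=0 w2=1 clk=0 w5=0
t16.Δ0 w1=1 w0=0 w3=0 w4=0 w2=1 clk=0 w5=0
t16.Δ1 w1=1 w0=0 w3=0 w4=0 w2=1 clk=1 w5=0
t16.Δ2 w1=0 w0=0 w3=0 w4=0 w2=1 clk=1 w5=0
t16.Δ3 w1=0 w0=0 w3=1 w4=0 w2=1 clk=1 w5=0
t16.Δ4 w1=0 w0=0 w3=1 w4=1 w2=1 clk=1 w5=0
t17.Δ0 w1=0 w0=0 w3=1 w4=1 w2=1 clk=1 w5=0
t17.Δ1 w1=0 w0=0 w3=1 w4=1 w2=1 clk=0 w5=0
t18.Δ0 w1=0 w0=0 w3=1 w4=1 w2=1 clk=0 w5=0
t18.Δ1 w1=0 w0=0 w3=1 w4=1 w2=1 clk=1 w5=0
t18.Δ2 w1=0 w0=0 w3=1 w4=1 w2=1 clk=1 w5=1
t18.Δ3 w1=0 w0=1 w3=1 w4=0 w2=1 clk=1 w5=1
t18.Δ4 w1=0 w0=0 w3=1 w4=0 w2=1 clk=1 w5=1
t19.Δ0 w1=0 w0=0 w3=1 w4=0 w2=1 clk=1 w5=1
t19.Δ1 w1=0 w0=0 w3=1 w4=0 w2=1 clk=0 w5=1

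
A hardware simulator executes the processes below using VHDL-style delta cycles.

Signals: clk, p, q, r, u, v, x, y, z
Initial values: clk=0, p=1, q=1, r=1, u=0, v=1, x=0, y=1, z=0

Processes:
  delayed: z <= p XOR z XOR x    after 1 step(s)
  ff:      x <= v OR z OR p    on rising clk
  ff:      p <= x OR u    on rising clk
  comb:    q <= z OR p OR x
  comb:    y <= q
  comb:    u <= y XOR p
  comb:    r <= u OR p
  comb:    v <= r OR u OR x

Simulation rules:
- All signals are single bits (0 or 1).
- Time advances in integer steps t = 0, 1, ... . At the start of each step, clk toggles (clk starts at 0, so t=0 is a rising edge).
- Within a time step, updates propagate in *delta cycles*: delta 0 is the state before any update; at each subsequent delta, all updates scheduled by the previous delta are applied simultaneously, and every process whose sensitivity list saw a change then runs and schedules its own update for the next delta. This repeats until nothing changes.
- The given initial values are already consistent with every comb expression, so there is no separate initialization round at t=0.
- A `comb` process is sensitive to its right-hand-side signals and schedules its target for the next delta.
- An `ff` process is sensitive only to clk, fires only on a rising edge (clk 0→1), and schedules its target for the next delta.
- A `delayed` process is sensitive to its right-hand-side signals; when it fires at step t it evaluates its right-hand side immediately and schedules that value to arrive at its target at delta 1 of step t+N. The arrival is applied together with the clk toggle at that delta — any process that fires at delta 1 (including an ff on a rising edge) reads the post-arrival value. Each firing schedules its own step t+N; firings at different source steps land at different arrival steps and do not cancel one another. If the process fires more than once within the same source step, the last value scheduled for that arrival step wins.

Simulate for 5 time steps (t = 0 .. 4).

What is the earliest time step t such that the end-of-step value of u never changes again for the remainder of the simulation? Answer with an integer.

t=0 Δ0: q=1 x=0 p=1 y=1 u=0 v=1 r=1 z=0 clk=0
  Δ1: clk:0→1
  Δ2: x:0→1, p:1→0
  Δ3: u:0→1, r:1→0
  Δ4: r:0→1
  (4Δ to stable)
t=1 Δ0: q=1 x=1 p=0 y=1 u=1 v=1 r=1 z=0 clk=1
  Δ1: z:0→1, clk:1→0
  (1Δ to stable)
t=2 Δ0: q=1 x=1 p=0 y=1 u=1 v=1 r=1 z=1 clk=0
  Δ1: z:1→0, clk:0→1
  Δ2: p:0→1
  Δ3: u:1→0
  (3Δ to stable)
t=3 Δ0: q=1 x=1 p=1 y=1 u=0 v=1 r=1 z=0 clk=1
  Δ1: clk:1→0
  (1Δ to stable)
t=4 Δ0: q=1 x=1 p=1 y=1 u=0 v=1 r=1 z=0 clk=0
  Δ1: clk:0→1
  (1Δ to stable)

2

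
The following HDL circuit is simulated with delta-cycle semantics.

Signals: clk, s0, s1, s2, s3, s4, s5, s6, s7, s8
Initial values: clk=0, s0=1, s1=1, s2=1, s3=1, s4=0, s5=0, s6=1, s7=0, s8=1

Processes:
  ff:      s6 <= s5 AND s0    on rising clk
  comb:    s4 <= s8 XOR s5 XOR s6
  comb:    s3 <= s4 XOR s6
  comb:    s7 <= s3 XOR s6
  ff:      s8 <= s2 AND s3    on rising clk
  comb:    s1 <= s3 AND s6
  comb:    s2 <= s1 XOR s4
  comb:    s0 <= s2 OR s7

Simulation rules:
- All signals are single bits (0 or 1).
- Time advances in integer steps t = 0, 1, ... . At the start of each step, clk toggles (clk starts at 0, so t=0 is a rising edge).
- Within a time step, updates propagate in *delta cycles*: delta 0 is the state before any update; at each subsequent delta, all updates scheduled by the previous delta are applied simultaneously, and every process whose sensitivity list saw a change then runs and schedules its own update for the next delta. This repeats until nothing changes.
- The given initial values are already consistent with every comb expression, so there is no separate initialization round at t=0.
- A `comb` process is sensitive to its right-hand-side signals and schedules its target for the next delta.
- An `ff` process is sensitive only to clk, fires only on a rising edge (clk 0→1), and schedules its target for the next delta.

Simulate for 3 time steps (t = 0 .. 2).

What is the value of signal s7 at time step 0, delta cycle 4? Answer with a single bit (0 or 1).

t=0 Δ0: s8=1 s3=1 s6=1 s7=0 s5=0 s1=1 s0=1 s4=0 s2=1 clk=0
  Δ1: clk:0→1
  Δ2: s6:1→0
  Δ3: s3:1→0, s7:0→1, s1:1→0, s4:0→1
  Δ4: s3:0→1, s7:1→0
  Δ5: s7:0→1
  (5Δ to stable)
t=1 Δ0: s8=1 s3=1 s6=0 s7=1 s5=0 s1=0 s0=1 s4=1 s2=1 clk=1
  Δ1: clk:1→0
  (1Δ to stable)
t=2 Δ0: s8=1 s3=1 s6=0 s7=1 s5=0 s1=0 s0=1 s4=1 s2=1 clk=0
  Δ1: clk:0→1
  (1Δ to stable)

0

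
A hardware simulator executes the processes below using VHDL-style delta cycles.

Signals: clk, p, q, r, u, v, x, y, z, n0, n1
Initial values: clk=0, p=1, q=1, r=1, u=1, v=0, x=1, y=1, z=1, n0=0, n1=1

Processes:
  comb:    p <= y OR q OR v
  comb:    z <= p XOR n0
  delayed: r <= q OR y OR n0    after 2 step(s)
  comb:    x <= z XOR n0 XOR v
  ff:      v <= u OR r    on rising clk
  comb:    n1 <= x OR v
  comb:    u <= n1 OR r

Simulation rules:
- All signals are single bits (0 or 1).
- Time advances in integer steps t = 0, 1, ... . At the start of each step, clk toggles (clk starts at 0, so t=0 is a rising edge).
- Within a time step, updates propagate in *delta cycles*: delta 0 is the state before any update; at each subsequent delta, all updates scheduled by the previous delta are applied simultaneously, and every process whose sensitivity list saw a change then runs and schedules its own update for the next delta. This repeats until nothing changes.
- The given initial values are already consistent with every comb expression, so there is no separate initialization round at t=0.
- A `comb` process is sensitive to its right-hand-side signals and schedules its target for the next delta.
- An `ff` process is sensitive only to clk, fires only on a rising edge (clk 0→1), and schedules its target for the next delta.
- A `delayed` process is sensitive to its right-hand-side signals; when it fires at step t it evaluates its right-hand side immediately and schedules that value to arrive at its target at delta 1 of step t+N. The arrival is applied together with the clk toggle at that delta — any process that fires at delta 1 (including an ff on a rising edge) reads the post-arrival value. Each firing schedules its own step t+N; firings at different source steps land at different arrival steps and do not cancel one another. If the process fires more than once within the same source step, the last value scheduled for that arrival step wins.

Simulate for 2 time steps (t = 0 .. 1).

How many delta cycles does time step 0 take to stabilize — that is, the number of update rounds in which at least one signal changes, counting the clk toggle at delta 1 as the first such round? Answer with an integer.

3

t0.Δ0 u=1 z=1 x=1 q=1 n0=0 r=1 n1=1 v=0 clk=0 p=1 y=1
t0.Δ1 u=1 z=1 x=1 q=1 n0=0 r=1 n1=1 v=0 clk=1 p=1 y=1
t0.Δ2 u=1 z=1 x=1 q=1 n0=0 r=1 n1=1 v=1 clk=1 p=1 y=1
t0.Δ3 u=1 z=1 x=0 q=1 n0=0 r=1 n1=1 v=1 clk=1 p=1 y=1
t1.Δ0 u=1 z=1 x=0 q=1 n0=0 r=1 n1=1 v=1 clk=1 p=1 y=1
t1.Δ1 u=1 z=1 x=0 q=1 n0=0 r=1 n1=1 v=1 clk=0 p=1 y=1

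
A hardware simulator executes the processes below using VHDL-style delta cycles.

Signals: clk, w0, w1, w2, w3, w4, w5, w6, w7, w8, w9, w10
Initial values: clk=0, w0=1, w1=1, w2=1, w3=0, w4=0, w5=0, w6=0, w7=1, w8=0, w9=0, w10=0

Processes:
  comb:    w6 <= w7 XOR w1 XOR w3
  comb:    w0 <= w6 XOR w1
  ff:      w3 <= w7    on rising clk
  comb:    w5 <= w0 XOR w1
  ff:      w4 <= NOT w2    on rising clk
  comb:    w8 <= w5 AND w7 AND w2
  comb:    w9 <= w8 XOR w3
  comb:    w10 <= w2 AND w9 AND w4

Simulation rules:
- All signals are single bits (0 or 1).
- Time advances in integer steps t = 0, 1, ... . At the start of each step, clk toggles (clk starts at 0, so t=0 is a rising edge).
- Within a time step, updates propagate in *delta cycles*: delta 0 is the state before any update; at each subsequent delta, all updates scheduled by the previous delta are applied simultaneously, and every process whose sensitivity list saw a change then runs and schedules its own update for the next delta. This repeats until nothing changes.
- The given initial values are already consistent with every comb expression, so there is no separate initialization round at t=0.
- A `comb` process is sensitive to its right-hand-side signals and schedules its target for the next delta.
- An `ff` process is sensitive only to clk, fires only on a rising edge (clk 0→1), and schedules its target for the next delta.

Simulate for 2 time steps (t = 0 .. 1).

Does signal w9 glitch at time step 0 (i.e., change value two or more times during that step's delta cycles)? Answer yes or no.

yes

t=0 Δ0: w1=1 w6=0 w0=1 w2=1 w8=0 w4=0 clk=0 w10=0 w3=0 w7=1 w9=0 w5=0
  Δ1: clk:0→1
  Δ2: w3:0→1
  Δ3: w6:0→1, w9:0→1
  Δ4: w0:1→0
  Δ5: w5:0→1
  Δ6: w8:0→1
  Δ7: w9:1→0
  (7Δ to stable)
t=1 Δ0: w1=1 w6=1 w0=0 w2=1 w8=1 w4=0 clk=1 w10=0 w3=1 w7=1 w9=0 w5=1
  Δ1: clk:1→0
  (1Δ to stable)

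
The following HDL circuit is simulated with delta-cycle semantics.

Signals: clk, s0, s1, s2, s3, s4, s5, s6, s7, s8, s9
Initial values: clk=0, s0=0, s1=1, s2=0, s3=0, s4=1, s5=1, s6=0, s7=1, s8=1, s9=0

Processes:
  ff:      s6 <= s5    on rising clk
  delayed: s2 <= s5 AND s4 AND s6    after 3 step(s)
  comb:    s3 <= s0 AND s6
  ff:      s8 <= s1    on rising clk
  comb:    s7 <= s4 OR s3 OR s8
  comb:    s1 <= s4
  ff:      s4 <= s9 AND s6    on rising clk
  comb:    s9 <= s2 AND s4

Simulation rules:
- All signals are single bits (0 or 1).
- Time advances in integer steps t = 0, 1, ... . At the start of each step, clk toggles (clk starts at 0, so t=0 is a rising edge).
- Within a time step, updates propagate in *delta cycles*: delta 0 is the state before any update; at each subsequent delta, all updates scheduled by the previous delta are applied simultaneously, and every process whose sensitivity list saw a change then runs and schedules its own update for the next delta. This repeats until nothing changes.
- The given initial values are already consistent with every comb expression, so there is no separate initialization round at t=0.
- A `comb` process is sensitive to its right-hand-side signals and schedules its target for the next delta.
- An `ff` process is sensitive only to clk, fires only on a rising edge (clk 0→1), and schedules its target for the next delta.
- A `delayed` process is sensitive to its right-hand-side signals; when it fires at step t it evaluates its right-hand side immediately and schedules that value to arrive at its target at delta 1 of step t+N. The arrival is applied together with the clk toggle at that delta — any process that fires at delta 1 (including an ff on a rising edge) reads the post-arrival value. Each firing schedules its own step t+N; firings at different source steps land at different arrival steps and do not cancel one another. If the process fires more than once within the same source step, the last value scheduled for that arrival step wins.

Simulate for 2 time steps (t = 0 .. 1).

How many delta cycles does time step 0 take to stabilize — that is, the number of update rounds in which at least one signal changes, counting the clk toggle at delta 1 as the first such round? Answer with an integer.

t=0 Δ0: s6=0 s2=0 s1=1 s4=1 s9=0 s5=1 s3=0 s0=0 clk=0 s8=1 s7=1
  Δ1: clk:0→1
  Δ2: s6:0→1, s4:1→0
  Δ3: s1:1→0
  (3Δ to stable)
t=1 Δ0: s6=1 s2=0 s1=0 s4=0 s9=0 s5=1 s3=0 s0=0 clk=1 s8=1 s7=1
  Δ1: clk:1→0
  (1Δ to stable)

3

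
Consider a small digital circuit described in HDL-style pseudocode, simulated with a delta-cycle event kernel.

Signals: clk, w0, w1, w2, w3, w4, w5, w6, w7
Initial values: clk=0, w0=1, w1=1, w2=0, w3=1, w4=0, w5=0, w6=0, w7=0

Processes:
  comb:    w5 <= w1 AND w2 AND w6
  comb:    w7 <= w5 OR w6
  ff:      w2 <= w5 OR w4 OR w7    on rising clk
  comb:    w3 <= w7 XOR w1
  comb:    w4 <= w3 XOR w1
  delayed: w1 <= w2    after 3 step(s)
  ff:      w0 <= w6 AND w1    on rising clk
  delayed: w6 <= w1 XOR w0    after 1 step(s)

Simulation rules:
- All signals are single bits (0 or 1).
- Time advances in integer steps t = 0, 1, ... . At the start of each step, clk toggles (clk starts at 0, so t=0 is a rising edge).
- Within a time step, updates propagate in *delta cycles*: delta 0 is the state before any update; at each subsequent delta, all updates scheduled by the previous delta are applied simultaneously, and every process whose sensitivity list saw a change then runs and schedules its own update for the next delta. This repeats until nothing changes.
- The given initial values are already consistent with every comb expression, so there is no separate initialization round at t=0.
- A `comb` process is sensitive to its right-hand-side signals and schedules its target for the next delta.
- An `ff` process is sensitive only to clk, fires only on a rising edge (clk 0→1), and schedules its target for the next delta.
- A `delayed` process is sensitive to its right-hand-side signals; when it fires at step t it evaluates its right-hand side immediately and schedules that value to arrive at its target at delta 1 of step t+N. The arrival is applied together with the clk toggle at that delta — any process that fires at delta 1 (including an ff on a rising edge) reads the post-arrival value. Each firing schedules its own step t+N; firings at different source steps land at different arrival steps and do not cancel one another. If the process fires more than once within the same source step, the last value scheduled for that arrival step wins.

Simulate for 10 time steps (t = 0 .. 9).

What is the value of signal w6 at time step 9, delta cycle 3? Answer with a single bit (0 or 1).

0

t=0 Δ0: clk=0 w7=0 w6=0 w5=0 w0=1 w1=1 w3=1 w4=0 w2=0
  Δ1: clk:0→1
  Δ2: w0:1→0
  (2Δ to stable)
t=1 Δ0: clk=1 w7=0 w6=0 w5=0 w0=0 w1=1 w3=1 w4=0 w2=0
  Δ1: clk:1→0, w6:0→1
  Δ2: w7:0→1
  Δ3: w3:1→0
  Δ4: w4:0→1
  (4Δ to stable)
t=2 Δ0: clk=0 w7=1 w6=1 w5=0 w0=0 w1=1 w3=0 w4=1 w2=0
  Δ1: clk:0→1
  Δ2: w0:0→1, w2:0→1
  Δ3: w5:0→1
  (3Δ to stable)
t=3 Δ0: clk=1 w7=1 w6=1 w5=1 w0=1 w1=1 w3=0 w4=1 w2=1
  Δ1: clk:1→0, w6:1→0
  Δ2: w5:1→0
  Δ3: w7:1→0
  Δ4: w3:0→1
  Δ5: w4:1→0
  (5Δ to stable)
t=4 Δ0: clk=0 w7=0 w6=0 w5=0 w0=1 w1=1 w3=1 w4=0 w2=1
  Δ1: clk:0→1
  Δ2: w0:1→0, w2:1→0
  (2Δ to stable)
t=5 Δ0: clk=1 w7=0 w6=0 w5=0 w0=0 w1=1 w3=1 w4=0 w2=0
  Δ1: clk:1→0, w6:0→1
  Δ2: w7:0→1
  Δ3: w3:1→0
  Δ4: w4:0→1
  (4Δ to stable)
t=6 Δ0: clk=0 w7=1 w6=1 w5=0 w0=0 w1=1 w3=0 w4=1 w2=0
  Δ1: clk:0→1
  Δ2: w0:0→1, w2:0→1
  Δ3: w5:0→1
  (3Δ to stable)
t=7 Δ0: clk=1 w7=1 w6=1 w5=1 w0=1 w1=1 w3=0 w4=1 w2=1
  Δ1: clk:1→0, w6:1→0, w1:1→0
  Δ2: w5:1→0, w3:0→1, w4:1→0
  Δ3: w7:1→0, w4:0→1
  Δ4: w3:1→0
  Δ5: w4:1→0
  (5Δ to stable)
t=8 Δ0: clk=0 w7=0 w6=0 w5=0 w0=1 w1=0 w3=0 w4=0 w2=1
  Δ1: clk:0→1, w6:0→1
  Δ2: w7:0→1, w0:1→0, w2:1→0
  Δ3: w3:0→1
  Δ4: w4:0→1
  (4Δ to stable)
t=9 Δ0: clk=1 w7=1 w6=1 w5=0 w0=0 w1=0 w3=1 w4=1 w2=0
  Δ1: clk:1→0, w6:1→0, w1:0→1
  Δ2: w7:1→0, w3:1→0, w4:1→0
  Δ3: w3:0→1, w4:0→1
  Δ4: w4:1→0
  (4Δ to stable)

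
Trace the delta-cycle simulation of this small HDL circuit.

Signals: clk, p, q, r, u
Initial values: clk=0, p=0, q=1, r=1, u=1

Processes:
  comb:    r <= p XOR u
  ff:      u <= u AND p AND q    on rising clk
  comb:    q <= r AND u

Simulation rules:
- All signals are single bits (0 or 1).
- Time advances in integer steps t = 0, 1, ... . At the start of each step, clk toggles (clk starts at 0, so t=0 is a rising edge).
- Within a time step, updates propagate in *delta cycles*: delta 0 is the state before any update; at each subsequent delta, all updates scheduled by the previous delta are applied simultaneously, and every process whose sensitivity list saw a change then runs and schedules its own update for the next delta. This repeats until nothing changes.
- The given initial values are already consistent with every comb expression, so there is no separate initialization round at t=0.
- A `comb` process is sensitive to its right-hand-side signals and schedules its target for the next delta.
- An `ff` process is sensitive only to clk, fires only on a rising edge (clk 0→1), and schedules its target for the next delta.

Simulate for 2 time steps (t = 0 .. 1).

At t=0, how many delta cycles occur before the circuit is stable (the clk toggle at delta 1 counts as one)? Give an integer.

3

t0.Δ0 q=1 u=1 p=0 clk=0 r=1
t0.Δ1 q=1 u=1 p=0 clk=1 r=1
t0.Δ2 q=1 u=0 p=0 clk=1 r=1
t0.Δ3 q=0 u=0 p=0 clk=1 r=0
t1.Δ0 q=0 u=0 p=0 clk=1 r=0
t1.Δ1 q=0 u=0 p=0 clk=0 r=0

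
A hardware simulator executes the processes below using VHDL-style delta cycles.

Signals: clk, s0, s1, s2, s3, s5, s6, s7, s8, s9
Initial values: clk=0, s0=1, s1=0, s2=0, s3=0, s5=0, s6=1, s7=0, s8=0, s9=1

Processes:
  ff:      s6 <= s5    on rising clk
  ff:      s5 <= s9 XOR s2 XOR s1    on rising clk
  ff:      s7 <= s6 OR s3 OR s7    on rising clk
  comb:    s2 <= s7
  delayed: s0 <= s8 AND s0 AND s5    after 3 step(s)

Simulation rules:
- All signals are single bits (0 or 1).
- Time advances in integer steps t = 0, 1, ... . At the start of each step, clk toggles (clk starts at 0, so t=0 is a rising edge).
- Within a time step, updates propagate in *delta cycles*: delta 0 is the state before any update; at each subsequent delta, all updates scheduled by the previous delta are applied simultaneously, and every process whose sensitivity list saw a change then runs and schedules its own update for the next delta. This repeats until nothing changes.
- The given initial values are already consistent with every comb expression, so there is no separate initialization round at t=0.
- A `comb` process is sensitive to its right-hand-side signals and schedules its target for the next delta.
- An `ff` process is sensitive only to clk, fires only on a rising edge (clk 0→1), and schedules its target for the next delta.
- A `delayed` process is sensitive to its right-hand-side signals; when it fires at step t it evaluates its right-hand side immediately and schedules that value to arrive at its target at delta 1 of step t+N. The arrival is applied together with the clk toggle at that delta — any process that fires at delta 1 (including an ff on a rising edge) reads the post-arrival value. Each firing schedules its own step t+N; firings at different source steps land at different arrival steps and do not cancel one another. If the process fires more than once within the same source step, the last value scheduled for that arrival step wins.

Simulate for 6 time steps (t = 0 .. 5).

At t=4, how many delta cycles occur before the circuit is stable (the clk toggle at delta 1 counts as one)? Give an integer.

2

t0.Δ0 s9=1 s1=0 s2=0 s5=0 s0=1 s7=0 s3=0 clk=0 s6=1 s8=0
t0.Δ1 s9=1 s1=0 s2=0 s5=0 s0=1 s7=0 s3=0 clk=1 s6=1 s8=0
t0.Δ2 s9=1 s1=0 s2=0 s5=1 s0=1 s7=1 s3=0 clk=1 s6=0 s8=0
t0.Δ3 s9=1 s1=0 s2=1 s5=1 s0=1 s7=1 s3=0 clk=1 s6=0 s8=0
t1.Δ0 s9=1 s1=0 s2=1 s5=1 s0=1 s7=1 s3=0 clk=1 s6=0 s8=0
t1.Δ1 s9=1 s1=0 s2=1 s5=1 s0=1 s7=1 s3=0 clk=0 s6=0 s8=0
t2.Δ0 s9=1 s1=0 s2=1 s5=1 s0=1 s7=1 s3=0 clk=0 s6=0 s8=0
t2.Δ1 s9=1 s1=0 s2=1 s5=1 s0=1 s7=1 s3=0 clk=1 s6=0 s8=0
t2.Δ2 s9=1 s1=0 s2=1 s5=0 s0=1 s7=1 s3=0 clk=1 s6=1 s8=0
t3.Δ0 s9=1 s1=0 s2=1 s5=0 s0=1 s7=1 s3=0 clk=1 s6=1 s8=0
t3.Δ1 s9=1 s1=0 s2=1 s5=0 s0=0 s7=1 s3=0 clk=0 s6=1 s8=0
t4.Δ0 s9=1 s1=0 s2=1 s5=0 s0=0 s7=1 s3=0 clk=0 s6=1 s8=0
t4.Δ1 s9=1 s1=0 s2=1 s5=0 s0=0 s7=1 s3=0 clk=1 s6=1 s8=0
t4.Δ2 s9=1 s1=0 s2=1 s5=0 s0=0 s7=1 s3=0 clk=1 s6=0 s8=0
t5.Δ0 s9=1 s1=0 s2=1 s5=0 s0=0 s7=1 s3=0 clk=1 s6=0 s8=0
t5.Δ1 s9=1 s1=0 s2=1 s5=0 s0=0 s7=1 s3=0 clk=0 s6=0 s8=0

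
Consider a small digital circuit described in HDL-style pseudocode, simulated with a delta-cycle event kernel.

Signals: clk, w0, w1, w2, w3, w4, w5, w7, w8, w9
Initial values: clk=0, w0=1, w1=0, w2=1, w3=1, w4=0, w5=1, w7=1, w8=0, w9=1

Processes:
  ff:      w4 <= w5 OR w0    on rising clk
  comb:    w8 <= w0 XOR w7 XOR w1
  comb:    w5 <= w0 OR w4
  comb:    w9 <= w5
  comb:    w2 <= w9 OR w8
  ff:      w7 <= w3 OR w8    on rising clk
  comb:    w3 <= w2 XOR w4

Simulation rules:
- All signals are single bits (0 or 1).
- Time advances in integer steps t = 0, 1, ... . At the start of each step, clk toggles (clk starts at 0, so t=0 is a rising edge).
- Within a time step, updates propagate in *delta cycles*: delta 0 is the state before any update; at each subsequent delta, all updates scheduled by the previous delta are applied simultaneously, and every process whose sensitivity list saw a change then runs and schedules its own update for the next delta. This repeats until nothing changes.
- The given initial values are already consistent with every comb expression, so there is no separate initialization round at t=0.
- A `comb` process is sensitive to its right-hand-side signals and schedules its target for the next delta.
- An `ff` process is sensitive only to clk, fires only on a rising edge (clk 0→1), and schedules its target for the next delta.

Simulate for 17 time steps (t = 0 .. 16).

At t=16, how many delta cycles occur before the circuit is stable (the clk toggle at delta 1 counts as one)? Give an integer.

3

[bits: w5,w0,w2,clk,w1,w9,w8,w7,w4,w3]
t=0: Δ0=1110010101 Δ1=1111010101 Δ2=1111010111 Δ3=1111010110 | 3Δ
t=1: Δ0=1111010110 Δ1=1110010110 | 1Δ
t=2: Δ0=1110010110 Δ1=1111010110 Δ2=1111010010 Δ3=1111011010 | 3Δ
t=3: Δ0=1111011010 Δ1=1110011010 | 1Δ
t=4: Δ0=1110011010 Δ1=1111011010 Δ2=1111011110 Δ3=1111010110 | 3Δ
t=5: Δ0=1111010110 Δ1=1110010110 | 1Δ
t=6: Δ0=1110010110 Δ1=1111010110 Δ2=1111010010 Δ3=1111011010 | 3Δ
t=7: Δ0=1111011010 Δ1=1110011010 | 1Δ
t=8: Δ0=1110011010 Δ1=1111011010 Δ2=1111011110 Δ3=1111010110 | 3Δ
t=9: Δ0=1111010110 Δ1=1110010110 | 1Δ
t=10: Δ0=1110010110 Δ1=1111010110 Δ2=1111010010 Δ3=1111011010 | 3Δ
t=11: Δ0=1111011010 Δ1=1110011010 | 1Δ
t=12: Δ0=1110011010 Δ1=1111011010 Δ2=1111011110 Δ3=1111010110 | 3Δ
t=13: Δ0=1111010110 Δ1=1110010110 | 1Δ
t=14: Δ0=1110010110 Δ1=1111010110 Δ2=1111010010 Δ3=1111011010 | 3Δ
t=15: Δ0=1111011010 Δ1=1110011010 | 1Δ
t=16: Δ0=1110011010 Δ1=1111011010 Δ2=1111011110 Δ3=1111010110 | 3Δ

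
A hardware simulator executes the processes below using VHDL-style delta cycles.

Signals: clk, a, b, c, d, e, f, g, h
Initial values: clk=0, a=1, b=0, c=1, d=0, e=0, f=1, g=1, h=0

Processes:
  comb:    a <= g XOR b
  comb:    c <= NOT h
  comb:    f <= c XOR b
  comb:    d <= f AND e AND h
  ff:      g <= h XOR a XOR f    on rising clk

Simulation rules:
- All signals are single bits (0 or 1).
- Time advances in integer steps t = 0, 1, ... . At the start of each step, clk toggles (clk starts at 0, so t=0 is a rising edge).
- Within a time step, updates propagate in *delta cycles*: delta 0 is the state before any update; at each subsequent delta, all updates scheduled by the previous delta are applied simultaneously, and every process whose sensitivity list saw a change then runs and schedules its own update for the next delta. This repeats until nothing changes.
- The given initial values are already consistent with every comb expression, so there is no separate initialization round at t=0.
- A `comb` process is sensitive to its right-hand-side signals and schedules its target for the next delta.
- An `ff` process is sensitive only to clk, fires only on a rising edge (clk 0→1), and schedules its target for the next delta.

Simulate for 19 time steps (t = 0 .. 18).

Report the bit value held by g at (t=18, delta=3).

t=0 Δ0: f=1 h=0 d=0 e=0 b=0 c=1 a=1 clk=0 g=1
  Δ1: clk:0→1
  Δ2: g:1→0
  Δ3: a:1→0
  (3Δ to stable)
t=1 Δ0: f=1 h=0 d=0 e=0 b=0 c=1 a=0 clk=1 g=0
  Δ1: clk:1→0
  (1Δ to stable)
t=2 Δ0: f=1 h=0 d=0 e=0 b=0 c=1 a=0 clk=0 g=0
  Δ1: clk:0→1
  Δ2: g:0→1
  Δ3: a:0→1
  (3Δ to stable)
t=3 Δ0: f=1 h=0 d=0 e=0 b=0 c=1 a=1 clk=1 g=1
  Δ1: clk:1→0
  (1Δ to stable)
t=4 Δ0: f=1 h=0 d=0 e=0 b=0 c=1 a=1 clk=0 g=1
  Δ1: clk:0→1
  Δ2: g:1→0
  Δ3: a:1→0
  (3Δ to stable)
t=5 Δ0: f=1 h=0 d=0 e=0 b=0 c=1 a=0 clk=1 g=0
  Δ1: clk:1→0
  (1Δ to stable)
t=6 Δ0: f=1 h=0 d=0 e=0 b=0 c=1 a=0 clk=0 g=0
  Δ1: clk:0→1
  Δ2: g:0→1
  Δ3: a:0→1
  (3Δ to stable)
t=7 Δ0: f=1 h=0 d=0 e=0 b=0 c=1 a=1 clk=1 g=1
  Δ1: clk:1→0
  (1Δ to stable)
t=8 Δ0: f=1 h=0 d=0 e=0 b=0 c=1 a=1 clk=0 g=1
  Δ1: clk:0→1
  Δ2: g:1→0
  Δ3: a:1→0
  (3Δ to stable)
t=9 Δ0: f=1 h=0 d=0 e=0 b=0 c=1 a=0 clk=1 g=0
  Δ1: clk:1→0
  (1Δ to stable)
t=10 Δ0: f=1 h=0 d=0 e=0 b=0 c=1 a=0 clk=0 g=0
  Δ1: clk:0→1
  Δ2: g:0→1
  Δ3: a:0→1
  (3Δ to stable)
t=11 Δ0: f=1 h=0 d=0 e=0 b=0 c=1 a=1 clk=1 g=1
  Δ1: clk:1→0
  (1Δ to stable)
t=12 Δ0: f=1 h=0 d=0 e=0 b=0 c=1 a=1 clk=0 g=1
  Δ1: clk:0→1
  Δ2: g:1→0
  Δ3: a:1→0
  (3Δ to stable)
t=13 Δ0: f=1 h=0 d=0 e=0 b=0 c=1 a=0 clk=1 g=0
  Δ1: clk:1→0
  (1Δ to stable)
t=14 Δ0: f=1 h=0 d=0 e=0 b=0 c=1 a=0 clk=0 g=0
  Δ1: clk:0→1
  Δ2: g:0→1
  Δ3: a:0→1
  (3Δ to stable)
t=15 Δ0: f=1 h=0 d=0 e=0 b=0 c=1 a=1 clk=1 g=1
  Δ1: clk:1→0
  (1Δ to stable)
t=16 Δ0: f=1 h=0 d=0 e=0 b=0 c=1 a=1 clk=0 g=1
  Δ1: clk:0→1
  Δ2: g:1→0
  Δ3: a:1→0
  (3Δ to stable)
t=17 Δ0: f=1 h=0 d=0 e=0 b=0 c=1 a=0 clk=1 g=0
  Δ1: clk:1→0
  (1Δ to stable)
t=18 Δ0: f=1 h=0 d=0 e=0 b=0 c=1 a=0 clk=0 g=0
  Δ1: clk:0→1
  Δ2: g:0→1
  Δ3: a:0→1
  (3Δ to stable)

1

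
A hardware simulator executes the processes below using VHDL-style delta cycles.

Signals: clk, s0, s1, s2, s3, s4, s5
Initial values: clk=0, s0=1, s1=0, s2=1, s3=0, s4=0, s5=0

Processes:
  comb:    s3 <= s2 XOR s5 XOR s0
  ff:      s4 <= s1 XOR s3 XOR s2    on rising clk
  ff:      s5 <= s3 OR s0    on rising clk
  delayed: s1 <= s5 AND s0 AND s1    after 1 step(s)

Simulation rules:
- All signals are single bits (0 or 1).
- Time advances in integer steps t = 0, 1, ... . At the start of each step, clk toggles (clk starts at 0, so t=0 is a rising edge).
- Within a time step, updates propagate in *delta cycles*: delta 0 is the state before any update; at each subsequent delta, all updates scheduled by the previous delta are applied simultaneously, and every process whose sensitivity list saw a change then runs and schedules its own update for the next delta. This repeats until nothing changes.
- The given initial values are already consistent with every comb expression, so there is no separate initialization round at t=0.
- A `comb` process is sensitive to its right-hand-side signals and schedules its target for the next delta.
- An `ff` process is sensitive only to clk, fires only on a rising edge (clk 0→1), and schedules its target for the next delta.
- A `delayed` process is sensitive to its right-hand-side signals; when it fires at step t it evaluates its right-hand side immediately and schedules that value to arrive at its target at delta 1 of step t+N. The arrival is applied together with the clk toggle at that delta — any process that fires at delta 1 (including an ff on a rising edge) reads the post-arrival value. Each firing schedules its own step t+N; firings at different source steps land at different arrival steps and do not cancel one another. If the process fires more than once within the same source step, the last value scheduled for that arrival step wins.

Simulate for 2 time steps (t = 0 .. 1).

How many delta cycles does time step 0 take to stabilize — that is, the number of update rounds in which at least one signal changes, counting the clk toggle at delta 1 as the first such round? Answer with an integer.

t0.Δ0 s0=1 s5=0 s4=0 s3=0 s2=1 clk=0 s1=0
t0.Δ1 s0=1 s5=0 s4=0 s3=0 s2=1 clk=1 s1=0
t0.Δ2 s0=1 s5=1 s4=1 s3=0 s2=1 clk=1 s1=0
t0.Δ3 s0=1 s5=1 s4=1 s3=1 s2=1 clk=1 s1=0
t1.Δ0 s0=1 s5=1 s4=1 s3=1 s2=1 clk=1 s1=0
t1.Δ1 s0=1 s5=1 s4=1 s3=1 s2=1 clk=0 s1=0

3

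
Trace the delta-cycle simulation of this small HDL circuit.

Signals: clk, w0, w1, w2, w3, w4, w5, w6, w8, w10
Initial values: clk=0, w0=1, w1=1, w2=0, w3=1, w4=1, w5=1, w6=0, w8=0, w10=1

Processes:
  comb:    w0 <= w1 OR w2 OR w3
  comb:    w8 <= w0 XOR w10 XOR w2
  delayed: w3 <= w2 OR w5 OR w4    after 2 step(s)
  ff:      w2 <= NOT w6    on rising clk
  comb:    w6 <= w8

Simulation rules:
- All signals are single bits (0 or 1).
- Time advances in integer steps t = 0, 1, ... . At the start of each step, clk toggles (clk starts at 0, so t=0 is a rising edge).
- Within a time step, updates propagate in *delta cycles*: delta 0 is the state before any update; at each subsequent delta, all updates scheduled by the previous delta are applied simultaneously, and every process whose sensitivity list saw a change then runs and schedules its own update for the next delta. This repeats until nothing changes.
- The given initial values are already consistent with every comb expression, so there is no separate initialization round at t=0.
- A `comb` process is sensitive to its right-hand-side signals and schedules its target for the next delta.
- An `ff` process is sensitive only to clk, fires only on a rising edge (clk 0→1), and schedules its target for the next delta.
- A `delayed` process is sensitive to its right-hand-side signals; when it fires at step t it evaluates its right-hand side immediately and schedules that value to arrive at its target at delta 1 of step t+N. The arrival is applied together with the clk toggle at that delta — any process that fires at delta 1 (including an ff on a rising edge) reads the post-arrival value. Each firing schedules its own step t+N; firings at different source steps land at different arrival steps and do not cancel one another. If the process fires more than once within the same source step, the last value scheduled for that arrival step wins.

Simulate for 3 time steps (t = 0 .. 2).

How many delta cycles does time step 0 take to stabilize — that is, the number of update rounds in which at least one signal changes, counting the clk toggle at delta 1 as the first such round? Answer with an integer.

4

t0.Δ0 w3=1 w6=0 w0=1 clk=0 w10=1 w8=0 w1=1 w5=1 w4=1 w2=0
t0.Δ1 w3=1 w6=0 w0=1 clk=1 w10=1 w8=0 w1=1 w5=1 w4=1 w2=0
t0.Δ2 w3=1 w6=0 w0=1 clk=1 w10=1 w8=0 w1=1 w5=1 w4=1 w2=1
t0.Δ3 w3=1 w6=0 w0=1 clk=1 w10=1 w8=1 w1=1 w5=1 w4=1 w2=1
t0.Δ4 w3=1 w6=1 w0=1 clk=1 w10=1 w8=1 w1=1 w5=1 w4=1 w2=1
t1.Δ0 w3=1 w6=1 w0=1 clk=1 w10=1 w8=1 w1=1 w5=1 w4=1 w2=1
t1.Δ1 w3=1 w6=1 w0=1 clk=0 w10=1 w8=1 w1=1 w5=1 w4=1 w2=1
t2.Δ0 w3=1 w6=1 w0=1 clk=0 w10=1 w8=1 w1=1 w5=1 w4=1 w2=1
t2.Δ1 w3=1 w6=1 w0=1 clk=1 w10=1 w8=1 w1=1 w5=1 w4=1 w2=1
t2.Δ2 w3=1 w6=1 w0=1 clk=1 w10=1 w8=1 w1=1 w5=1 w4=1 w2=0
t2.Δ3 w3=1 w6=1 w0=1 clk=1 w10=1 w8=0 w1=1 w5=1 w4=1 w2=0
t2.Δ4 w3=1 w6=0 w0=1 clk=1 w10=1 w8=0 w1=1 w5=1 w4=1 w2=0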